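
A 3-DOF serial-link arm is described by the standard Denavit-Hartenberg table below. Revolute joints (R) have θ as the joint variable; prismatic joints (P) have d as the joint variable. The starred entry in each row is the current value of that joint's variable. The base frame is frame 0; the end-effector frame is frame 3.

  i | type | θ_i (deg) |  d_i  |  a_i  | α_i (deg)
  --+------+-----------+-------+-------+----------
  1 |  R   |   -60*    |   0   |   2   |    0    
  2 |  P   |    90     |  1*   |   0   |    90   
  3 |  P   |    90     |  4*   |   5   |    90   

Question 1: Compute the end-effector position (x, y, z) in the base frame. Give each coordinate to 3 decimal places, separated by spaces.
after link 1: o_1 = (1.0000, -1.7321, 0.0000)
after link 2: o_2 = (1.0000, -1.7321, 1.0000)
after link 3: o_3 = (3.0000, -5.1962, 6.0000)

3.000 -5.196 6.000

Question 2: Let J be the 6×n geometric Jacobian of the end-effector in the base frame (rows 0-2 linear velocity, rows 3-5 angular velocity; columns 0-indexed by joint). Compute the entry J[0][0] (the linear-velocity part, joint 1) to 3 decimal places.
5.196

axis z_0 = ẑ; lever o_n−o_0 = (3.0000,-5.1962,6.0000)
cross product → J_v[:, 0] = (5.1962,3.0000,-0.0000)
J_ω[:, 0] = z_0
entry J[0][0] = 5.1962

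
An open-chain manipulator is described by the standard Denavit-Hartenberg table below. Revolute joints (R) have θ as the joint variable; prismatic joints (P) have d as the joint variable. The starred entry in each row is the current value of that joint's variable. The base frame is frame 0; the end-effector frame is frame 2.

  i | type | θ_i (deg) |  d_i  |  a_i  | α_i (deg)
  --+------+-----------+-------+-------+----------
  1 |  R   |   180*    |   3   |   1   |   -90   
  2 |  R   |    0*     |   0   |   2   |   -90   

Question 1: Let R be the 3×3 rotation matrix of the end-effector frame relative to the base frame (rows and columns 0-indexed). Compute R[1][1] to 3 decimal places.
End-effector y-axis (col 1 of R) = (0.0000,1.0000,-0.0000)
R[1][1] = 1.0000

1.000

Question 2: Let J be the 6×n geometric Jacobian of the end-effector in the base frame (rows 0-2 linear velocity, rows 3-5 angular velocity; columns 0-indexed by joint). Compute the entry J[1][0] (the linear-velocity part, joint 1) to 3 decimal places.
-3.000

axis z_0 = ẑ; lever o_n−o_0 = (-3.0000,0.0000,3.0000)
cross product → J_v[:, 0] = (-0.0000,-3.0000,0.0000)
J_ω[:, 0] = z_0
entry J[1][0] = -3.0000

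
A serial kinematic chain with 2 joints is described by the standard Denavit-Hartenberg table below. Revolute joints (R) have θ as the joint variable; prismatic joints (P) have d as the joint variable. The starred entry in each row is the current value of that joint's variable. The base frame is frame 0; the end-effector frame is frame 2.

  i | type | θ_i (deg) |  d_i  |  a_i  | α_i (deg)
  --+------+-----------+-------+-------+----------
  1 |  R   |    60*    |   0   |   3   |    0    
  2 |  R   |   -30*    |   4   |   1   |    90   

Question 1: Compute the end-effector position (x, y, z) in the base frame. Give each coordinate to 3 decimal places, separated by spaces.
after link 1: o_1 = (1.5000, 2.5981, 0.0000)
after link 2: o_2 = (2.3660, 3.0981, 4.0000)

2.366 3.098 4.000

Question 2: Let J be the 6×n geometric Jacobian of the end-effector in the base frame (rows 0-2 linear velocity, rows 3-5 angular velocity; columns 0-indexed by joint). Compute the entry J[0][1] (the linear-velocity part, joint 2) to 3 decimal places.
axis z_1 = (0.0000,0.0000,1.0000); lever o_n−o_1 = (0.8660,0.5000,4.0000)
cross product → J_v[:, 1] = (-0.5000,0.8660,0.0000)
J_ω[:, 1] = z_1
entry J[0][1] = -0.5000

-0.500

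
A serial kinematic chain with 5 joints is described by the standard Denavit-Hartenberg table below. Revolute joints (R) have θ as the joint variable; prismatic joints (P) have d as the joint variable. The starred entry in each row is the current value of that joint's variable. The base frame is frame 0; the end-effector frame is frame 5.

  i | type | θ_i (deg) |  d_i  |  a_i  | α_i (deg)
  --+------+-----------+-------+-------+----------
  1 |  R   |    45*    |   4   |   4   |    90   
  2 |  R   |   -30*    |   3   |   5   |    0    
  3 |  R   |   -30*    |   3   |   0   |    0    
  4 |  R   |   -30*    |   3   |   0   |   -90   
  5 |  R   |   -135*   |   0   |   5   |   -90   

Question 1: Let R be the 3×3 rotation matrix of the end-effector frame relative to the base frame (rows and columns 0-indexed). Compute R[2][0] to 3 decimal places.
End-effector x-axis (col 0 of R) = (0.5000,-0.5000,0.7071)
R[2][0] = 0.7071

0.707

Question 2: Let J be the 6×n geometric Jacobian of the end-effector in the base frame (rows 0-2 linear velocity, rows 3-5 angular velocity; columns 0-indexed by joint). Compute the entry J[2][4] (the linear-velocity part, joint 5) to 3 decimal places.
axis z_4 = (0.7071,0.7071,0.0000); lever o_n−o_4 = (2.5000,-2.5000,3.5355)
cross product → J_v[:, 4] = (2.5000,-2.5000,-3.5355)
J_ω[:, 4] = z_4
entry J[2][4] = -3.5355

-3.536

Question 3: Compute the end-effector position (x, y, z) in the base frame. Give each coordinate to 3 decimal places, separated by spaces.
14.754 -2.974 5.036

after link 1: o_1 = (2.8284, 2.8284, 4.0000)
after link 2: o_2 = (8.0116, 3.7690, 1.5000)
after link 3: o_3 = (10.1329, 1.6476, 1.5000)
after link 4: o_4 = (12.2543, -0.4737, 1.5000)
after link 5: o_5 = (14.7543, -2.9737, 5.0355)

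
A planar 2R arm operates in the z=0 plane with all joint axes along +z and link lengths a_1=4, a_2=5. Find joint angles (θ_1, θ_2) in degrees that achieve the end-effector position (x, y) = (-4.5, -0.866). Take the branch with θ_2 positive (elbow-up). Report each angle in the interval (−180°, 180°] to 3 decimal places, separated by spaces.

cos θ_2 = (21.0000−4²−5²)/(2·4·5) = -0.5000; θ_2 = 120.0001° (elbow-up)
β = atan2(-0.8660,-4.5000) = -169.1069°; ψ = atan2(4.3301,1.5000) = 70.8934°
θ_1 = β − ψ = -240.0004°

120.000 120.000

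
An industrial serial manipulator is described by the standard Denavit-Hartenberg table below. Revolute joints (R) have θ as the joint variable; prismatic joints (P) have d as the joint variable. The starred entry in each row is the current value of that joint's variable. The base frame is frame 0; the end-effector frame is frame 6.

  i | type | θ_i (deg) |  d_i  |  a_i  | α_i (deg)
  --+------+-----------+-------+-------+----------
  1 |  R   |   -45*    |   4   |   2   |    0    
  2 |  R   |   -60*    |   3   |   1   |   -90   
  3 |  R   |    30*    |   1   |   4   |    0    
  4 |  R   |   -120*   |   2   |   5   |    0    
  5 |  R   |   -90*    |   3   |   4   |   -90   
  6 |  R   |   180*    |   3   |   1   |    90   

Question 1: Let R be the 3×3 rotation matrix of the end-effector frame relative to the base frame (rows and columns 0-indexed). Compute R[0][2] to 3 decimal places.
-0.966

End-effector z-axis (col 2 of R) = (-0.9659,0.2588,0.0000)
R[0][2] = -0.9659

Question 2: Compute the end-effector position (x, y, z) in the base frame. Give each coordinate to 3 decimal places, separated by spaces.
6.831 -4.381 13.000

after link 1: o_1 = (1.4142, -1.4142, 4.0000)
after link 2: o_2 = (1.1554, -2.3801, 7.0000)
after link 3: o_3 = (1.2247, -5.9850, 5.0000)
after link 4: o_4 = (3.1566, -6.5027, 10.0000)
after link 5: o_5 = (7.0897, -3.4154, 10.0000)
after link 6: o_6 = (6.8308, -4.3813, 13.0000)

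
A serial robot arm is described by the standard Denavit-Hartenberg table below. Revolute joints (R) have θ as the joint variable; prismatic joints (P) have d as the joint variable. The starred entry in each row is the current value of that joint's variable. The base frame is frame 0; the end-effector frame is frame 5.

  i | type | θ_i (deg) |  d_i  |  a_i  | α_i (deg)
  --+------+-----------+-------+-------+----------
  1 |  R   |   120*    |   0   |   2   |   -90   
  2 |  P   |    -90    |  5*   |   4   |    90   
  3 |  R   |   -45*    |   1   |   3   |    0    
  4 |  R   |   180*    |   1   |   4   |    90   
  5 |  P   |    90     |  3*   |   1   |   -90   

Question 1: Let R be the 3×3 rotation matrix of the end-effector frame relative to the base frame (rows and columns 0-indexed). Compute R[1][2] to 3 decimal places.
0.354

End-effector z-axis (col 2 of R) = (0.6124,0.3536,0.7071)
R[1][2] = 0.3536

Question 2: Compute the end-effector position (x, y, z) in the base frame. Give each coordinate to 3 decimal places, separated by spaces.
-6.280 -4.780 5.414

after link 1: o_1 = (-1.0000, 1.7321, 0.0000)
after link 2: o_2 = (-5.3301, -0.7679, 4.0000)
after link 3: o_3 = (-2.9930, -0.5733, 6.1213)
after link 4: o_4 = (-4.9425, -2.8536, 3.2929)
after link 5: o_5 = (-6.2796, -4.7802, 5.4142)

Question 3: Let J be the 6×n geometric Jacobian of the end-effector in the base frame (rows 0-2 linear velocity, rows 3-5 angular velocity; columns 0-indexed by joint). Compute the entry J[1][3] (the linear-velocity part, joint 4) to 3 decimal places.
axis z_3 = (0.5000,-0.8660,0.0000); lever o_n−o_3 = (-3.2866,-4.2069,-0.7071)
cross product → J_v[:, 3] = (0.6124,0.3536,-4.9497)
J_ω[:, 3] = z_3
entry J[1][3] = 0.3536

0.354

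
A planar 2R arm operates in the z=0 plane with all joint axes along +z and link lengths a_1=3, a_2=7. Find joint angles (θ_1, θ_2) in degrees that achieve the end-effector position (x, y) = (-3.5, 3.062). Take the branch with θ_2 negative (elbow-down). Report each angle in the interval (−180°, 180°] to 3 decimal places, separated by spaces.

cos θ_2 = (21.6258−3²−7²)/(2·3·7) = -0.8661; θ_2 = -150.0030° (elbow-down)
β = atan2(3.0620,-3.5000) = 138.8187°; ψ = atan2(-3.4997,-3.0624) = -131.1872°
θ_1 = β − ψ = 270.0059°

-89.994 -150.003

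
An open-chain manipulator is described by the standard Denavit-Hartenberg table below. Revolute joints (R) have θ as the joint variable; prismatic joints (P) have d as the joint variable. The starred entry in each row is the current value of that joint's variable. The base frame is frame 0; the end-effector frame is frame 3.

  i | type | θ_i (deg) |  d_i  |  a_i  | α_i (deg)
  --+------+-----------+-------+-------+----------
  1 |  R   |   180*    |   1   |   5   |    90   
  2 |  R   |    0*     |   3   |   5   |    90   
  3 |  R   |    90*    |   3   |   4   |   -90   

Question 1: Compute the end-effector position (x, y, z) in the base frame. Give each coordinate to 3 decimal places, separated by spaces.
after link 1: o_1 = (-5.0000, 0.0000, 1.0000)
after link 2: o_2 = (-10.0000, 3.0000, 1.0000)
after link 3: o_3 = (-10.0000, 7.0000, -2.0000)

-10.000 7.000 -2.000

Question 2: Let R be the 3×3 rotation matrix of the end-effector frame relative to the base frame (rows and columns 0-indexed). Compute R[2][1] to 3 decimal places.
End-effector y-axis (col 1 of R) = (0.0000,-0.0000,1.0000)
R[2][1] = 1.0000

1.000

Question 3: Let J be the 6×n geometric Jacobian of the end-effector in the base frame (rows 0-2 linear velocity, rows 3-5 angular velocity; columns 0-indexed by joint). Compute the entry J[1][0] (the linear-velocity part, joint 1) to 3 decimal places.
axis z_0 = ẑ; lever o_n−o_0 = (-10.0000,7.0000,-2.0000)
cross product → J_v[:, 0] = (-7.0000,-10.0000,0.0000)
J_ω[:, 0] = z_0
entry J[1][0] = -10.0000

-10.000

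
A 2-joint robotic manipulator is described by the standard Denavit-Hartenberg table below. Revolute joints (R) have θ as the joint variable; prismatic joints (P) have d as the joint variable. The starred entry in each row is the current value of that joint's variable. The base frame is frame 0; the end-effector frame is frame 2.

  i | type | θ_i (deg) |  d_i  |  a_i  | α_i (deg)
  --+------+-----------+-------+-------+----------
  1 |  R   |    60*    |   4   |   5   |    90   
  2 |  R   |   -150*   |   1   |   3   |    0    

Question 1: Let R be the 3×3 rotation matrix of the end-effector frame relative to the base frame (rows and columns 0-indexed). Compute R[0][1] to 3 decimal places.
0.250

End-effector y-axis (col 1 of R) = (0.2500,0.4330,-0.8660)
R[0][1] = 0.2500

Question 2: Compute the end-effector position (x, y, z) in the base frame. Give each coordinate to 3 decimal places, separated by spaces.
2.067 1.580 2.500

after link 1: o_1 = (2.5000, 4.3301, 4.0000)
after link 2: o_2 = (2.0670, 1.5801, 2.5000)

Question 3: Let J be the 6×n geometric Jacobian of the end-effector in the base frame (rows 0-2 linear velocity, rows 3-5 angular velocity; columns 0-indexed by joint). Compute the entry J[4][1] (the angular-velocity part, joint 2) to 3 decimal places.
axis z_1 = (0.8660,-0.5000,0.0000); lever o_n−o_1 = (-0.4330,-2.7500,-1.5000)
cross product → J_v[:, 1] = (0.7500,1.2990,-2.5981)
J_ω[:, 1] = z_1
entry J[4][1] = -0.5000

-0.500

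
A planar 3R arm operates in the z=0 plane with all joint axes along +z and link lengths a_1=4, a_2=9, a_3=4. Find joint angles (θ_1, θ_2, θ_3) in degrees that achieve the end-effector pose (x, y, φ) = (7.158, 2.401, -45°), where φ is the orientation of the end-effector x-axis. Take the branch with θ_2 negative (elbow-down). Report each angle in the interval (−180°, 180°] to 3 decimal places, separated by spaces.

wrist centre = target − a_3·(cos φ, sin φ) = (4.3296, 5.2294)
cos θ_2 = (46.0921−4²−9²)/(2·4·9) = -0.7071; θ_2 = -134.9957° (elbow-down)
β = atan2(5.2294,4.3296) = 50.3778°; ψ = atan2(-6.3644,-2.3635) = -110.3729°
θ_1 = β − ψ = 160.7507°
θ_3 = φ − θ_1 − θ_2 = -70.7550° (wrapped to (-180°,180°])

160.751 -134.996 -70.755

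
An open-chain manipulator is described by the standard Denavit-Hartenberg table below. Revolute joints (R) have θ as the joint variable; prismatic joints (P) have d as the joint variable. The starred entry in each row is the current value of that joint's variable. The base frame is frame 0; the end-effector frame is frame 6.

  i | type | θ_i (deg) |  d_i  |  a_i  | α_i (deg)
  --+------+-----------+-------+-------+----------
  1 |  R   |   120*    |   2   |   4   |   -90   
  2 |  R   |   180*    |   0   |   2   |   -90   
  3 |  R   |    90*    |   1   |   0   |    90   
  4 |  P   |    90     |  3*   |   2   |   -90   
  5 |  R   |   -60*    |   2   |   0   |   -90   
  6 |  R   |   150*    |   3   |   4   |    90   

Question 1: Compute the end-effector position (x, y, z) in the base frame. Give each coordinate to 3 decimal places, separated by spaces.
after link 1: o_1 = (-2.0000, 3.4641, 2.0000)
after link 2: o_2 = (-1.0000, 1.7321, 2.0000)
after link 3: o_3 = (-1.0000, 1.7321, 3.0000)
after link 4: o_4 = (0.5000, -0.8660, 5.0000)
after link 5: o_5 = (-1.2321, -1.8660, 5.0000)
after link 6: o_6 = (-1.7500, 3.0311, 5.8660)

-1.750 3.031 5.866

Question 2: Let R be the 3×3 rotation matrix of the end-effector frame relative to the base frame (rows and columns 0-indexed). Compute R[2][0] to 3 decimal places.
-0.433

End-effector x-axis (col 0 of R) = (0.0580,0.8995,-0.4330)
R[2][0] = -0.4330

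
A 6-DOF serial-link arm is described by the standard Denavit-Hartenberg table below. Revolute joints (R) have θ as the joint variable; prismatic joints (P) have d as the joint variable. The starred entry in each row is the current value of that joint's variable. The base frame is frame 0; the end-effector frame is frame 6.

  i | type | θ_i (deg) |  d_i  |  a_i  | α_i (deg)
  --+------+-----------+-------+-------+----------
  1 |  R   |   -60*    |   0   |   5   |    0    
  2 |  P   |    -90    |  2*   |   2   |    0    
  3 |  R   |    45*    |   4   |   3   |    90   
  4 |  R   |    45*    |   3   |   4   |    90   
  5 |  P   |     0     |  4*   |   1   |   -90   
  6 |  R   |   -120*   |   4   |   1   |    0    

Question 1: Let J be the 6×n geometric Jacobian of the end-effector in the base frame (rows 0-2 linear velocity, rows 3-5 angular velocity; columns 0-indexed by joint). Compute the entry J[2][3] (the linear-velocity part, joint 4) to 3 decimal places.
6.623

axis z_3 = (-0.9659,0.2588,0.0000); lever o_n−o_3 = (-8.4756,-4.5854,-0.2588)
cross product → J_v[:, 3] = (-0.0670,-0.2500,6.6228)
J_ω[:, 3] = z_3
entry J[2][3] = 6.6228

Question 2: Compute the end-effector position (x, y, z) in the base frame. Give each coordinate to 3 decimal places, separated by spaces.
-8.484 -12.813 5.741

after link 1: o_1 = (2.5000, -4.3301, 0.0000)
after link 2: o_2 = (0.7679, -5.3301, 2.0000)
after link 3: o_3 = (-0.0085, -8.2279, 6.0000)
after link 4: o_4 = (-3.6383, -10.1835, 8.8284)
after link 5: o_5 = (-4.5534, -13.5986, 6.7071)
after link 6: o_6 = (-8.4841, -12.8133, 5.7412)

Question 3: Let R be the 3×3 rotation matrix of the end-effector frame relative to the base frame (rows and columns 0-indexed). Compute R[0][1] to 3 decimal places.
-0.250

End-effector y-axis (col 1 of R) = (-0.2500,-0.9330,0.2588)
R[0][1] = -0.2500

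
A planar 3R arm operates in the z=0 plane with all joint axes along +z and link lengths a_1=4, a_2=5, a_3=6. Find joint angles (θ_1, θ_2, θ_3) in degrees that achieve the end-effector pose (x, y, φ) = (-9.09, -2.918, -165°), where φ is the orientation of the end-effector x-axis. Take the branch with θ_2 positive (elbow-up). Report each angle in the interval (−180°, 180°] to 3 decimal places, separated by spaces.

119.993 134.998 -59.991

wrist centre = target − a_3·(cos φ, sin φ) = (-3.2944, -1.3651)
cos θ_2 = (12.7168−4²−5²)/(2·4·5) = -0.7071; θ_2 = 134.9978° (elbow-up)
β = atan2(-1.3651,-3.2944) = -157.4928°; ψ = atan2(3.5357,0.4646) = 82.5140°
θ_1 = β − ψ = -240.0068°
θ_3 = φ − θ_1 − θ_2 = -59.9910° (wrapped to (-180°,180°])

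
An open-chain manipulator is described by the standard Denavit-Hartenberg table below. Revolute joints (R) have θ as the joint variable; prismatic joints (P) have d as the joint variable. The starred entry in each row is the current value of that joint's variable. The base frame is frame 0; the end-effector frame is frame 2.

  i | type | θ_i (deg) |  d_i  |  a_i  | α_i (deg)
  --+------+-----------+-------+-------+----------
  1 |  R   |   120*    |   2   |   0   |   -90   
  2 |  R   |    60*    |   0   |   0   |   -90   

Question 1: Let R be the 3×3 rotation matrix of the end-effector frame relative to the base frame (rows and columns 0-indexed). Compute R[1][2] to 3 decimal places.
End-effector z-axis (col 2 of R) = (0.4330,-0.7500,-0.5000)
R[1][2] = -0.7500

-0.750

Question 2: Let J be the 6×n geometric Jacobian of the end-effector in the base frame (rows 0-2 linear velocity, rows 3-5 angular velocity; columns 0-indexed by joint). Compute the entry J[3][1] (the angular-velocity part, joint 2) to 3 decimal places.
axis z_1 = (-0.8660,-0.5000,0.0000); lever o_n−o_1 = (0.0000,0.0000,0.0000)
cross product → J_v[:, 1] = (-0.0000,0.0000,0.0000)
J_ω[:, 1] = z_1
entry J[3][1] = -0.8660

-0.866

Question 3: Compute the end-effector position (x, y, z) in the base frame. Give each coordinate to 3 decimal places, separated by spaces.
after link 1: o_1 = (0.0000, 0.0000, 2.0000)
after link 2: o_2 = (0.0000, 0.0000, 2.0000)

0.000 0.000 2.000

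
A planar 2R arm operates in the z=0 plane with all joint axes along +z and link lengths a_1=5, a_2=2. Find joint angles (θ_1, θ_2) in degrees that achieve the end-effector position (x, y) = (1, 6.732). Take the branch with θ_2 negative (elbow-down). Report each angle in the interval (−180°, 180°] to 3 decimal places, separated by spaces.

cos θ_2 = (46.3198−5²−2²)/(2·5·2) = 0.8660; θ_2 = -30.0039° (elbow-down)
β = atan2(6.7320,1.0000) = 81.5508°; ψ = atan2(-1.0001,6.7320) = -8.4502°
θ_1 = β − ψ = 90.0010°

90.001 -30.004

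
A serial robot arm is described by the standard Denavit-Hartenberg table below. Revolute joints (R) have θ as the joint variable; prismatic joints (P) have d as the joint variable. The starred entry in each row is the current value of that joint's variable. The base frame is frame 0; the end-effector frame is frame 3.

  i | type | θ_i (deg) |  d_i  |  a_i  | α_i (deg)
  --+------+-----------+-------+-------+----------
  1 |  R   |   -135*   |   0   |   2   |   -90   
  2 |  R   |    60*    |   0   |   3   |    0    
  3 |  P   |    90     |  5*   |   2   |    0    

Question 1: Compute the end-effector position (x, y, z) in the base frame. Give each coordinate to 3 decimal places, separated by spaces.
2.285 -4.786 -3.598

after link 1: o_1 = (-1.4142, -1.4142, 0.0000)
after link 2: o_2 = (-2.4749, -2.4749, -2.5981)
after link 3: o_3 = (2.2854, -4.7857, -3.5981)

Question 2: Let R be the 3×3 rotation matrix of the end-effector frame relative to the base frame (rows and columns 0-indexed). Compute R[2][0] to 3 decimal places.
-0.500

End-effector x-axis (col 0 of R) = (0.6124,0.6124,-0.5000)
R[2][0] = -0.5000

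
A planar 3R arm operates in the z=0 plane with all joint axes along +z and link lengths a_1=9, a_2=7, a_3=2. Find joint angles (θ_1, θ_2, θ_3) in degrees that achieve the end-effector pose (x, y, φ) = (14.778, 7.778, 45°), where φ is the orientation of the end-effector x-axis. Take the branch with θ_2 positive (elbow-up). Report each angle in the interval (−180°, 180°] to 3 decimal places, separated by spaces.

wrist centre = target − a_3·(cos φ, sin φ) = (13.3638, 6.3638)
cos θ_2 = (219.0886−9²−7²)/(2·9·7) = 0.7071; θ_2 = 45.0044° (elbow-up)
β = atan2(6.3638,13.3638) = 25.4636°; ψ = atan2(4.9501,13.9494) = 19.5380°
θ_1 = β − ψ = 5.9257°
θ_3 = φ − θ_1 − θ_2 = -5.9301° (wrapped to (-180°,180°])

5.926 45.004 -5.930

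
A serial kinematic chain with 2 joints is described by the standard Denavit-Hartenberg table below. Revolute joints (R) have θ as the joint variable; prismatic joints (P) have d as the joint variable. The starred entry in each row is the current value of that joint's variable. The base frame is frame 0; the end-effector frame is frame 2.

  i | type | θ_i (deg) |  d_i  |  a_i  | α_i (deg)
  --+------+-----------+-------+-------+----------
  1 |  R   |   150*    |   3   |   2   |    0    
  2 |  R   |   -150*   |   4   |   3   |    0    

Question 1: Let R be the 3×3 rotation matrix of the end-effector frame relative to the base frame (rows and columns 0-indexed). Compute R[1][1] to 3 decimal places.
1.000

End-effector y-axis (col 1 of R) = (0.0000,1.0000,0.0000)
R[1][1] = 1.0000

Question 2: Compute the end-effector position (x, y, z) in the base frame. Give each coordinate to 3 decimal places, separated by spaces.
after link 1: o_1 = (-1.7321, 1.0000, 3.0000)
after link 2: o_2 = (1.2679, 1.0000, 7.0000)

1.268 1.000 7.000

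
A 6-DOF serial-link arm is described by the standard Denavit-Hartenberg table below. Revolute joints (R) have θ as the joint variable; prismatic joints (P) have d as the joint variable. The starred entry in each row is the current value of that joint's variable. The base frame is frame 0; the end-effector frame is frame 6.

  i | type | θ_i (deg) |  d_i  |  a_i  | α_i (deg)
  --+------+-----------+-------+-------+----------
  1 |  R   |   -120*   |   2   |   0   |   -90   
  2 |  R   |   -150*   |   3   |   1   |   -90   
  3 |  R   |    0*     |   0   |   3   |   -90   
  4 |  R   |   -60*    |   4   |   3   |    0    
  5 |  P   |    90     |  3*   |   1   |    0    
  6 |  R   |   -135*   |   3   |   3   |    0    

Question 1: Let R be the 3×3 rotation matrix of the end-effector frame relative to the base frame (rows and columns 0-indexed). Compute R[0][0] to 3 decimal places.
End-effector x-axis (col 0 of R) = (-0.3536,-0.6124,0.7071)
R[0][0] = -0.3536

-0.354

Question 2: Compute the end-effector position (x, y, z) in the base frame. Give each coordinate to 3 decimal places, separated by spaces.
after link 1: o_1 = (0.0000, 0.0000, 2.0000)
after link 2: o_2 = (3.0311, -0.7500, 2.5000)
after link 3: o_3 = (4.3301, 1.5000, 4.0000)
after link 4: o_4 = (0.8660, 3.5000, 7.0000)
after link 5: o_5 = (-1.2321, 5.8660, 7.0000)
after link 6: o_6 = (-4.8908, 5.5289, 9.1213)

-4.891 5.529 9.121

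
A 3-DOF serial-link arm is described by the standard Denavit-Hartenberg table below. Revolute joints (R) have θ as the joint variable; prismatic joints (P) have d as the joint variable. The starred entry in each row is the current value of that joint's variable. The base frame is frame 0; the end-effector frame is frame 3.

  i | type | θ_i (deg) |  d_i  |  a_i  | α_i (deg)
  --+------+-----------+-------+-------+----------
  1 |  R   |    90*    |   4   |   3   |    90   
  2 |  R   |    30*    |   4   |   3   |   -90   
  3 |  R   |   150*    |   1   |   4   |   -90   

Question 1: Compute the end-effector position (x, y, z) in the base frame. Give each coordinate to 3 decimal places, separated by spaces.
after link 1: o_1 = (0.0000, 3.0000, 4.0000)
after link 2: o_2 = (4.0000, 5.5981, 5.5000)
after link 3: o_3 = (2.0000, 2.0981, 4.6340)

2.000 2.098 4.634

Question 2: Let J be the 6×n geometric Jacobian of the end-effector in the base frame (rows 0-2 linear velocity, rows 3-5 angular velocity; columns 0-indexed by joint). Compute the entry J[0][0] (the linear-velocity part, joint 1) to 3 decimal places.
axis z_0 = ẑ; lever o_n−o_0 = (2.0000,2.0981,4.6340)
cross product → J_v[:, 0] = (-2.0981,2.0000,0.0000)
J_ω[:, 0] = z_0
entry J[0][0] = -2.0981

-2.098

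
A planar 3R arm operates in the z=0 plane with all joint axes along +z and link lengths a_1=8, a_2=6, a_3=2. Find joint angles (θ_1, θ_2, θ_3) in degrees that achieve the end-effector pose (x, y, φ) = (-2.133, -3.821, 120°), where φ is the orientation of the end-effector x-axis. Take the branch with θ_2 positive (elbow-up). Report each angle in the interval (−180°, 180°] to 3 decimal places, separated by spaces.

-150.003 134.998 135.005

wrist centre = target − a_3·(cos φ, sin φ) = (-1.1330, -5.5531)
cos θ_2 = (32.1201−8²−6²)/(2·8·6) = -0.7071; θ_2 = 134.9980° (elbow-up)
β = atan2(-5.5531,-1.1330) = -101.5319°; ψ = atan2(4.2428,3.7575) = 48.4712°
θ_1 = β − ψ = -150.0031°
θ_3 = φ − θ_1 − θ_2 = 135.0050° (wrapped to (-180°,180°])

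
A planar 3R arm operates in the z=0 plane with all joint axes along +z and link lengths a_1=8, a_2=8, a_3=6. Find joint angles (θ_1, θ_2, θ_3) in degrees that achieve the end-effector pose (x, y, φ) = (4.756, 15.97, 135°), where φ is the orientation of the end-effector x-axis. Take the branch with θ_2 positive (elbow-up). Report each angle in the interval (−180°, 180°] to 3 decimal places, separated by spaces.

29.999 45.002 59.999

wrist centre = target − a_3·(cos φ, sin φ) = (8.9986, 11.7274)
cos θ_2 = (218.5065−8²−8²)/(2·8·8) = 0.7071; θ_2 = 45.0020° (elbow-up)
β = atan2(11.7274,8.9986) = 52.5002°; ψ = atan2(5.6571,13.6567) = 22.5010°
θ_1 = β − ψ = 29.9992°
θ_3 = φ − θ_1 − θ_2 = 59.9988° (wrapped to (-180°,180°])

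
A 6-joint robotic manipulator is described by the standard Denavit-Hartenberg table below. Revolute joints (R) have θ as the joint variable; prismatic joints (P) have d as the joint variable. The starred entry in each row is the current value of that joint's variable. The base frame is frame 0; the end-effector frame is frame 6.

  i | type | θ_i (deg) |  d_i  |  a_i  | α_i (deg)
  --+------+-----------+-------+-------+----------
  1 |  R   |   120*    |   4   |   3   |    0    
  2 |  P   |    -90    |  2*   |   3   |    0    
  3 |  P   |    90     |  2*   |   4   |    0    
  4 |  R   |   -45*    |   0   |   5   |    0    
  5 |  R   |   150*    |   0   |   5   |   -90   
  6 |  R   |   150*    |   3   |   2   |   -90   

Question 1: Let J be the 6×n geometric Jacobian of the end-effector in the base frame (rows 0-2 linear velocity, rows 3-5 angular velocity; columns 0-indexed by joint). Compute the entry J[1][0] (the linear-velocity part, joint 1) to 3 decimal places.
axis z_0 = ẑ; lever o_n−o_0 = (0.2027,7.9597,7.0000)
cross product → J_v[:, 0] = (-7.9597,0.2027,0.0000)
J_ω[:, 0] = z_0
entry J[1][0] = 0.2027

0.203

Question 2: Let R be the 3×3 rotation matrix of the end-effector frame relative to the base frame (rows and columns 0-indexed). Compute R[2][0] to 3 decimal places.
End-effector x-axis (col 0 of R) = (0.6124,0.6124,-0.5000)
R[2][0] = -0.5000

-0.500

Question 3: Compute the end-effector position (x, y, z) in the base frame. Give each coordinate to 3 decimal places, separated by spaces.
0.203 7.960 7.000

after link 1: o_1 = (-1.5000, 2.5981, 4.0000)
after link 2: o_2 = (1.0981, 4.0981, 6.0000)
after link 3: o_3 = (-0.9019, 7.5622, 8.0000)
after link 4: o_4 = (0.3922, 12.3918, 8.0000)
after link 5: o_5 = (-3.1434, 8.8563, 8.0000)
after link 6: o_6 = (0.2027, 7.9597, 7.0000)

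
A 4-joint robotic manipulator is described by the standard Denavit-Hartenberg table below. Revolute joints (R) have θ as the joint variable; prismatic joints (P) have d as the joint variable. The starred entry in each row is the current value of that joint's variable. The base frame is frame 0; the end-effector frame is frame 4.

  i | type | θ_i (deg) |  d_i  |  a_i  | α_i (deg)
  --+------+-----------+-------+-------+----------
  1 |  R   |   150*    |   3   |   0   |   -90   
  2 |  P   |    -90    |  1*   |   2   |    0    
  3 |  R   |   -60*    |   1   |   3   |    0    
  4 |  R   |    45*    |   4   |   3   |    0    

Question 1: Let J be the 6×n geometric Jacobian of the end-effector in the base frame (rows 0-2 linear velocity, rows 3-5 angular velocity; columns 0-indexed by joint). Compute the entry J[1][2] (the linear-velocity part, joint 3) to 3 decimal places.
2.199

axis z_2 = (-0.5000,-0.8660,0.0000); lever o_n−o_2 = (0.4224,-6.0174,4.3978)
cross product → J_v[:, 2] = (-3.8086,2.1989,3.3745)
J_ω[:, 2] = z_2
entry J[1][2] = 2.1989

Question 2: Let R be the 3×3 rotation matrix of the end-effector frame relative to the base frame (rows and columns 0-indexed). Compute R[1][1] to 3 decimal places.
End-effector y-axis (col 1 of R) = (-0.8365,0.4830,0.2588)
R[1][1] = 0.4830

0.483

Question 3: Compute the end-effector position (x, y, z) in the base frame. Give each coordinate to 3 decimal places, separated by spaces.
-0.078 -6.883 9.398

after link 1: o_1 = (0.0000, 0.0000, 3.0000)
after link 2: o_2 = (-0.5000, -0.8660, 5.0000)
after link 3: o_3 = (1.2500, -3.0311, 6.5000)
after link 4: o_4 = (-0.0776, -6.8834, 9.3978)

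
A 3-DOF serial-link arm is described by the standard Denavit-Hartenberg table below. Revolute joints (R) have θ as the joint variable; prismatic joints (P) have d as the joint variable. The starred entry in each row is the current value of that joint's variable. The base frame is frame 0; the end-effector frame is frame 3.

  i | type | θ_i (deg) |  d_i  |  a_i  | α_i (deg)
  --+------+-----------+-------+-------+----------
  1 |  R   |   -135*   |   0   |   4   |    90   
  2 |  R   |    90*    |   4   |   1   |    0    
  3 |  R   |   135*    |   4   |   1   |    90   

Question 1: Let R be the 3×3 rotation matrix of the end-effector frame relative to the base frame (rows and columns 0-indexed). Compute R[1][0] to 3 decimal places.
End-effector x-axis (col 0 of R) = (0.5000,0.5000,-0.7071)
R[1][0] = 0.5000

0.500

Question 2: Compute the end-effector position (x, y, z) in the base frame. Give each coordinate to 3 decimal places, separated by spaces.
-7.985 3.328 0.293

after link 1: o_1 = (-2.8284, -2.8284, 0.0000)
after link 2: o_2 = (-5.6569, -0.0000, 1.0000)
after link 3: o_3 = (-7.9853, 3.3284, 0.2929)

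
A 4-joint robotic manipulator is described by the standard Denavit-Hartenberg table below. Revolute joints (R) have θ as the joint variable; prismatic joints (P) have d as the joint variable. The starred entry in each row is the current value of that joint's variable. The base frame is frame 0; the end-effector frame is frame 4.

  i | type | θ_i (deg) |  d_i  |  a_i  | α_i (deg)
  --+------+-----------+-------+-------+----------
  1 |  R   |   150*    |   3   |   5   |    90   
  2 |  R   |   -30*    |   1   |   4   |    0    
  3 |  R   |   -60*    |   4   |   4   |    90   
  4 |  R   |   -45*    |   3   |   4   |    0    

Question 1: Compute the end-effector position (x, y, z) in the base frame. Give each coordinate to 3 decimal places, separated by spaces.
-3.646 4.613 -5.828

after link 1: o_1 = (-4.3301, 2.5000, 3.0000)
after link 2: o_2 = (-6.8301, 5.0981, 1.0000)
after link 3: o_3 = (-4.8301, 8.5622, -3.0000)
after link 4: o_4 = (-3.6463, 4.6127, -5.8284)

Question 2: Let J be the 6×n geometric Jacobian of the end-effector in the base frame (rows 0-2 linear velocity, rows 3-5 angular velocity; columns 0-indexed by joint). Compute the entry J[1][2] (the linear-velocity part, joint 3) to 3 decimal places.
axis z_2 = (0.5000,0.8660,0.0000); lever o_n−o_2 = (3.1839,-0.4854,-6.8284)
cross product → J_v[:, 2] = (-5.9136,3.4142,-3.0000)
J_ω[:, 2] = z_2
entry J[1][2] = 3.4142

3.414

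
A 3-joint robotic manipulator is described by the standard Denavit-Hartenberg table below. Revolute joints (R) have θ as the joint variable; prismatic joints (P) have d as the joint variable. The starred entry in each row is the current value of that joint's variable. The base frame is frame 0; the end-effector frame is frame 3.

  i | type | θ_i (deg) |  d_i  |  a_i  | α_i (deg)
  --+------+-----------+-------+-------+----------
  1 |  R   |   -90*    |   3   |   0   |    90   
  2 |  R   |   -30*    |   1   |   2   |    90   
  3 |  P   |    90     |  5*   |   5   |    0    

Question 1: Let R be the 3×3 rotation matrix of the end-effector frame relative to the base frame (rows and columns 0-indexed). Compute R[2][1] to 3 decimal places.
End-effector y-axis (col 1 of R) = (-0.0000,0.8660,0.5000)
R[2][1] = 0.5000

0.500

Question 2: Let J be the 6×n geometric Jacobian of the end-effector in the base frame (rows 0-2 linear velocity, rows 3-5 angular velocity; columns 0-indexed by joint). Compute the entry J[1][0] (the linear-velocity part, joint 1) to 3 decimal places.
axis z_0 = ẑ; lever o_n−o_0 = (-6.0000,0.7679,-2.3301)
cross product → J_v[:, 0] = (-0.7679,-6.0000,0.0000)
J_ω[:, 0] = z_0
entry J[1][0] = -6.0000

-6.000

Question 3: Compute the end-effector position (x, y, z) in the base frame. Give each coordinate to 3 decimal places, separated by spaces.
-6.000 0.768 -2.330

after link 1: o_1 = (0.0000, 0.0000, 3.0000)
after link 2: o_2 = (-1.0000, -1.7321, 2.0000)
after link 3: o_3 = (-6.0000, 0.7679, -2.3301)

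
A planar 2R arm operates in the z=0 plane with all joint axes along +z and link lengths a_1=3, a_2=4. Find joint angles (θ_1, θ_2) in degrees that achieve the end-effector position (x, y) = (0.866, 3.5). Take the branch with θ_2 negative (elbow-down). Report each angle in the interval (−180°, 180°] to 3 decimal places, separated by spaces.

cos θ_2 = (13.0000−3²−4²)/(2·3·4) = -0.5000; θ_2 = -120.0001° (elbow-down)
β = atan2(3.5000,0.8660) = 76.1025°; ψ = atan2(-3.4641,1.0000) = -73.8980°
θ_1 = β − ψ = 150.0005°

150.000 -120.000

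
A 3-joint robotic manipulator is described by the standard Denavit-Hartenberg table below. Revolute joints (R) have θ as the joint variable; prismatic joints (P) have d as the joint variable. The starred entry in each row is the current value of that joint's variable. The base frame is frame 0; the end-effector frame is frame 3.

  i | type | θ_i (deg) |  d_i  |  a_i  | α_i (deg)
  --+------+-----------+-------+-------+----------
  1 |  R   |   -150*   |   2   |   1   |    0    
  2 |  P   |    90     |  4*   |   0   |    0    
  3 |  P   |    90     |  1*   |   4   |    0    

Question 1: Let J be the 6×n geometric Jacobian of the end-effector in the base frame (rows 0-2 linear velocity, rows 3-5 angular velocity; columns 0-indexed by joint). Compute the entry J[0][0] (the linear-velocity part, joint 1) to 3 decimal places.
axis z_0 = ẑ; lever o_n−o_0 = (2.5981,1.5000,7.0000)
cross product → J_v[:, 0] = (-1.5000,2.5981,0.0000)
J_ω[:, 0] = z_0
entry J[0][0] = -1.5000

-1.500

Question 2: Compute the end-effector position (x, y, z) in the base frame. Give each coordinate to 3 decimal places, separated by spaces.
2.598 1.500 7.000

after link 1: o_1 = (-0.8660, -0.5000, 2.0000)
after link 2: o_2 = (-0.8660, -0.5000, 6.0000)
after link 3: o_3 = (2.5981, 1.5000, 7.0000)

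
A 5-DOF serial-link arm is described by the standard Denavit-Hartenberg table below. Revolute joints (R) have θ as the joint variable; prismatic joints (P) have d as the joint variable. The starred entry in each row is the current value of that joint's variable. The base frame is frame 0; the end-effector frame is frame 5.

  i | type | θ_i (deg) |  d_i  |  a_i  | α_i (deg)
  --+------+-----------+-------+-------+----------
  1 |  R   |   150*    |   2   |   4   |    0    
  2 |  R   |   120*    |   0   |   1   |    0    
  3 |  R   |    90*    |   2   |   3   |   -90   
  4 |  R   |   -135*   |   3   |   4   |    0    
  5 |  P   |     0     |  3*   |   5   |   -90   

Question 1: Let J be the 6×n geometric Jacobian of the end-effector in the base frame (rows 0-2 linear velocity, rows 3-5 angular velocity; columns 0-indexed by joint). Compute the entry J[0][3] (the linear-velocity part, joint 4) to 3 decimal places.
axis z_3 = (0.0000,1.0000,0.0000); lever o_n−o_3 = (-6.3640,6.0000,6.3640)
cross product → J_v[:, 3] = (6.3640,-0.0000,6.3640)
J_ω[:, 3] = z_3
entry J[0][3] = 6.3640

6.364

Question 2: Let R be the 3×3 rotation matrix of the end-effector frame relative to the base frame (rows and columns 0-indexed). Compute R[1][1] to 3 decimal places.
End-effector y-axis (col 1 of R) = (-0.0000,-1.0000,-0.0000)
R[1][1] = -1.0000

-1.000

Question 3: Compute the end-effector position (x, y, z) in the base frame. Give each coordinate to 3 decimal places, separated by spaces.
-6.828 7.000 10.364

after link 1: o_1 = (-3.4641, 2.0000, 2.0000)
after link 2: o_2 = (-3.4641, 1.0000, 2.0000)
after link 3: o_3 = (-0.4641, 1.0000, 4.0000)
after link 4: o_4 = (-3.2925, 4.0000, 6.8284)
after link 5: o_5 = (-6.8281, 7.0000, 10.3640)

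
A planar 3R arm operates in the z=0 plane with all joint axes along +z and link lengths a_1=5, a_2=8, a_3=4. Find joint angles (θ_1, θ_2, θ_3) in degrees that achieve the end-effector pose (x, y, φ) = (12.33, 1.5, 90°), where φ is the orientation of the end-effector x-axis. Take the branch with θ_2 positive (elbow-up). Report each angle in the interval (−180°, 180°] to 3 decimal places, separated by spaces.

wrist centre = target − a_3·(cos φ, sin φ) = (12.3300, -2.5000)
cos θ_2 = (158.2789−5²−8²)/(2·5·8) = 0.8660; θ_2 = 30.0045° (elbow-up)
β = atan2(-2.5000,12.3300) = -11.4618°; ψ = atan2(4.0005,11.9279) = 18.5411°
θ_1 = β − ψ = -30.0029°
θ_3 = φ − θ_1 − θ_2 = 89.9984° (wrapped to (-180°,180°])

-30.003 30.004 89.998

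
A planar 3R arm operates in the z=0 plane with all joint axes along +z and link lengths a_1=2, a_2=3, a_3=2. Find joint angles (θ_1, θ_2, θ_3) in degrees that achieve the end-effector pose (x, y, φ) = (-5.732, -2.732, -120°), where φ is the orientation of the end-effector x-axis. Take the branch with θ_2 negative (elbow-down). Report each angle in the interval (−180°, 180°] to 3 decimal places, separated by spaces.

wrist centre = target − a_3·(cos φ, sin φ) = (-4.7320, -0.9999)
cos θ_2 = (23.3917−2²−3²)/(2·2·3) = 0.8660; θ_2 = -30.0056° (elbow-down)
β = atan2(-0.9999,-4.7320) = -168.0680°; ψ = atan2(-1.5003,4.5979) = -18.0709°
θ_1 = β − ψ = -149.9971°
θ_3 = φ − θ_1 − θ_2 = 60.0027° (wrapped to (-180°,180°])

-149.997 -30.006 60.003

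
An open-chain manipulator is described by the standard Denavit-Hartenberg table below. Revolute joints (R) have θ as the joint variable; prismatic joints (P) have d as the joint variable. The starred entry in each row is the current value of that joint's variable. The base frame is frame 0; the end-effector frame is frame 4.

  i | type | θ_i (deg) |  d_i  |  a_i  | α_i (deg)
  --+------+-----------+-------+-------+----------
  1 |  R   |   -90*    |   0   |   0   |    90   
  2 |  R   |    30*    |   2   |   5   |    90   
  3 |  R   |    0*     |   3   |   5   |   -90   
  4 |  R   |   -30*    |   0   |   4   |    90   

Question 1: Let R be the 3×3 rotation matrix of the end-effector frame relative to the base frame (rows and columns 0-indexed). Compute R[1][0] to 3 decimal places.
-1.000

End-effector x-axis (col 0 of R) = (0.0000,-1.0000,0.0000)
R[1][0] = -1.0000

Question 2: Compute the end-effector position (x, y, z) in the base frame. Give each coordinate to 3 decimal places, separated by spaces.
-2.000 -14.160 2.402

after link 1: o_1 = (0.0000, 0.0000, 0.0000)
after link 2: o_2 = (-2.0000, -4.3301, 2.5000)
after link 3: o_3 = (-2.0000, -10.1603, 2.4019)
after link 4: o_4 = (-2.0000, -14.1603, 2.4019)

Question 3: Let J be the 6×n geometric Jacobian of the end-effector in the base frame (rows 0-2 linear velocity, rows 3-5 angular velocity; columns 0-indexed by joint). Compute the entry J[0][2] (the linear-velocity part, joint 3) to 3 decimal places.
-8.464

axis z_2 = (-0.0000,-0.5000,-0.8660); lever o_n−o_2 = (0.0000,-9.8301,-0.0981)
cross product → J_v[:, 2] = (-8.4641,-0.0000,0.0000)
J_ω[:, 2] = z_2
entry J[0][2] = -8.4641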